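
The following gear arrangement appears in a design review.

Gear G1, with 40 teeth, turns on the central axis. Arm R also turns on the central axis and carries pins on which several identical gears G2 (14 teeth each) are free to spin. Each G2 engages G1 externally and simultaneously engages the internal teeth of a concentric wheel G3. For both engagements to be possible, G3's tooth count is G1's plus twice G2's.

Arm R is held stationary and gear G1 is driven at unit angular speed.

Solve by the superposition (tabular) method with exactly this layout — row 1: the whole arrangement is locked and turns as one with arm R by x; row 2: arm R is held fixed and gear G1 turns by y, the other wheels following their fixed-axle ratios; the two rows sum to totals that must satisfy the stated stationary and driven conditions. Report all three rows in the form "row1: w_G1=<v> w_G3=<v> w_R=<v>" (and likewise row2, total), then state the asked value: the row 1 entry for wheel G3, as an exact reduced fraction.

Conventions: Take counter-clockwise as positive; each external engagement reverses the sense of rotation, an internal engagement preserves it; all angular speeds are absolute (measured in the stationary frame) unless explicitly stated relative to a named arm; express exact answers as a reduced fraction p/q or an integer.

row1: w_G1=0 w_G3=0 w_R=0
row2: w_G1=1 w_G3=-10/17 w_R=0
total: w_G1=1 w_G3=-10/17 w_R=0
asked value: 0

recognized (axles ride arm R): planetary set, 40/14/68 teeth
row 1 — lock + rotate with arm: ω_sun = ω_ring = ω_arm = x
superposition row 2 [arm held]: sun y, ring −(40/68)·y, arm 0
boundary: total ω_arm = x = 0 and total ω_sun = x + y = 1  ⇒  y = 1, x = 0
row 2 ring = −(40/68)·1 = -10/17
totals (row 1 + row 2): sun 0 + 1 = 1, ring 0 + (-10/17) = -10/17, arm 0 + 0 = 0
asked cell (row1, ring) = 0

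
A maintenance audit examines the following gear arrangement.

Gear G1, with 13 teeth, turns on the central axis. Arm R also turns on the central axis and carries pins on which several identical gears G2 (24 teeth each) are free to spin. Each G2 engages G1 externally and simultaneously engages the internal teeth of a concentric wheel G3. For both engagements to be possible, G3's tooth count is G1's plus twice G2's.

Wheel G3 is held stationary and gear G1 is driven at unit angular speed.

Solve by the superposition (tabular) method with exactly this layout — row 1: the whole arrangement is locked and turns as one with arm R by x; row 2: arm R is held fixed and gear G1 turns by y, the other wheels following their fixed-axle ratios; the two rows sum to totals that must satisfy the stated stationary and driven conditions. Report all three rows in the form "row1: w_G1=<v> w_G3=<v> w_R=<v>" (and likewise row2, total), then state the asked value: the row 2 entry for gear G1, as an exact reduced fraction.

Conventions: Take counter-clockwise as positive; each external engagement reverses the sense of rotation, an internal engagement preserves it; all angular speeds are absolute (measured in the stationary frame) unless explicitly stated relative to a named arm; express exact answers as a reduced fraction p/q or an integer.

row1: w_G1=13/74 w_G3=13/74 w_R=13/74
row2: w_G1=61/74 w_G3=-13/74 w_R=0
total: w_G1=1 w_G3=0 w_R=13/74
asked value: 61/74

planetary set (13T centre, 24T on arm, 61T internal) — Willis relation
superposition row 1 [locked train]: every member turns x
superposition row 2 [arm held]: sun y, ring −(13/61)·y, arm 0
boundary: total ω_ring = x − (13/61)·y = 0 and total ω_sun = x + y = 1  ⇒  y = 61/74, x = 13/74
row 2 ring = −(13/61)·61/74 = -13/74
totals (row 1 + row 2): sun 13/74 + 61/74 = 1, ring 13/74 + (-13/74) = 0, arm 13/74 + 0 = 13/74
asked cell (row2, sun) = 61/74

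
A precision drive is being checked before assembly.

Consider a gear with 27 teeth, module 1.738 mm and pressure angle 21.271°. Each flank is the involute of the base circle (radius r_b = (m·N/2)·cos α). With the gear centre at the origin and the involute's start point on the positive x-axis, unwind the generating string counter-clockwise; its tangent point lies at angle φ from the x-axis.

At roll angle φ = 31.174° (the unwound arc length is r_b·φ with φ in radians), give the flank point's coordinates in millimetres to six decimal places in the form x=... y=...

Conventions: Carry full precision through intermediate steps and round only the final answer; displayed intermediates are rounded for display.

class = single-mesh tooth geometry [base-circle involute, m = 1.738, 27T]
pitch radius r_p = m·N/2 = 1.738·27/2 = 23.463000
base radius r_b = r_p·cos α = 23.463000·cos 21.271° = 21.864582
roll angle φ = 31.174° = 0.54408894 rad
x = r_b·(cos φ + φ·sin φ) = 24.865295
y = r_b·(sin φ − φ·cos φ) = 1.139510

x=24.865295 y=1.139510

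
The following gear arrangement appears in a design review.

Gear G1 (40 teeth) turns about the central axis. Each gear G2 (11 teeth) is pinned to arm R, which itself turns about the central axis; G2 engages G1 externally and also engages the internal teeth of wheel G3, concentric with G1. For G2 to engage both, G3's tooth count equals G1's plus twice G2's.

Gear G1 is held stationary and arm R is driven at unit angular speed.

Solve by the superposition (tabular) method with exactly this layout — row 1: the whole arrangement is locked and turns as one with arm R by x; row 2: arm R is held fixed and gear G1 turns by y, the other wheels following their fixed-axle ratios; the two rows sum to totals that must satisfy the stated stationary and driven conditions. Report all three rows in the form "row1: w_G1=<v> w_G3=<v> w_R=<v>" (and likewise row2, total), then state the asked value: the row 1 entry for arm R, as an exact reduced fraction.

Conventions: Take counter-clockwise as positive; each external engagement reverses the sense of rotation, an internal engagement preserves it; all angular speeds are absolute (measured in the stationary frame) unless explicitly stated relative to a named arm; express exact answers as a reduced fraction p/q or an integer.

row1: w_G1=1 w_G3=1 w_R=1
row2: w_G1=-1 w_G3=20/31 w_R=0
total: w_G1=0 w_G3=51/31 w_R=1
asked value: 1

recognized (axles ride arm R): planetary set, 40/11/62 teeth
superposition row 1 [locked train]: every member turns x
row 2 (arm held, sun turns y): ω_ring = −(40/62)·y, ω_arm = 0
boundary: total ω_sun = x + y = 0 and total ω_arm = x = 1  ⇒  y = -1, x = 1
row 2 ring = −(40/62)·(-1) = 20/31
totals (row 1 + row 2): sun 1 + (-1) = 0, ring 1 + 20/31 = 51/31, arm 1 + 0 = 1
asked cell (row1, arm) = 1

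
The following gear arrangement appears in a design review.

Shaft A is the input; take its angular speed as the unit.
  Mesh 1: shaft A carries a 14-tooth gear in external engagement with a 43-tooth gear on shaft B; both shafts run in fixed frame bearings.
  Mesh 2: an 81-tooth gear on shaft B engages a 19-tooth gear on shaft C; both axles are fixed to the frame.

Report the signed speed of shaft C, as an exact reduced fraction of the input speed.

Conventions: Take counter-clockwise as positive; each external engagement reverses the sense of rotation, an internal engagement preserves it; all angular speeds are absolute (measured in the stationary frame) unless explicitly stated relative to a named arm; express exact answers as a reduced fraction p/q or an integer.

2-mesh fixed-axis compound train (all bearings frame-fixed)
mesh 1 [14T→43T]: |ω|/ω_in = 1×14/43 = 14/43, sense flips to −
mesh 2 [81T→19T]: |ω|/ω_in = (14/43)×81/19 = 1134/817, sense flips to +
signed output speed (× input speed) = 1134/817

1134/817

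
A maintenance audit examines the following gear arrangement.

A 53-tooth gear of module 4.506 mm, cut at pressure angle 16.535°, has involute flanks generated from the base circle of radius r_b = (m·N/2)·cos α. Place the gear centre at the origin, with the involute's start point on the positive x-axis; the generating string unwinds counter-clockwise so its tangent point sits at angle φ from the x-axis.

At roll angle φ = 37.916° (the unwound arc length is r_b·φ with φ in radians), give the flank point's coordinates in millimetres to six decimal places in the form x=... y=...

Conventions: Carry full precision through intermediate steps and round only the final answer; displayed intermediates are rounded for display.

single-mesh involute tooth geometry (53T wheel at module 4.506)
pitch radius r_p = m·N/2 = 4.506·53/2 = 119.409000
base radius r_b = r_p·cos α = 119.409000·cos 16.535° = 114.470967
roll angle φ = 37.916° = 0.66175904 rad
x = r_b·(cos φ + φ·sin φ) = 136.857723
y = r_b·(sin φ − φ·cos φ) = 10.581186

x=136.857723 y=10.581186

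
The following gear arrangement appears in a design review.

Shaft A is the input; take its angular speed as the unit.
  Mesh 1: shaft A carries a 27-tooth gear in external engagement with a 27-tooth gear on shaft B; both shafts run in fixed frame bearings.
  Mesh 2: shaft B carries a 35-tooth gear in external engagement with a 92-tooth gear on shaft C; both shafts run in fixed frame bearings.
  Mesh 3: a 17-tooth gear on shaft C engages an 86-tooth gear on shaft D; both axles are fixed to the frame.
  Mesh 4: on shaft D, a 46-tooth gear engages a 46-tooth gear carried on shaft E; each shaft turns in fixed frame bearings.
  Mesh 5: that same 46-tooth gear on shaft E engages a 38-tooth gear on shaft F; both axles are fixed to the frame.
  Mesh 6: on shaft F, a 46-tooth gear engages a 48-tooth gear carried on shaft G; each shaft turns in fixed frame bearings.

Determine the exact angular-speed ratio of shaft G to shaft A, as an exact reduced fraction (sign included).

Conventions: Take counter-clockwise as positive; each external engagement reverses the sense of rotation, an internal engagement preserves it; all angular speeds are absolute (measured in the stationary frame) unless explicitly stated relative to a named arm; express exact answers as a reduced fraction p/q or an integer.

13685/156864

class = fixed-axis compound train [6 meshes; 6 ratios multiply, 6 sense flips]
mesh 1 [27T→27T]: running ratio 1, sense −
mesh 2 [35T→92T]: running ratio 35/92, sense +
mesh 3 [17T→86T]: running ratio 595/7912, sense −
mesh 4 [46T→46T]: running ratio 595/7912, sense +
mesh 5 [46T→38T]: running ratio 595/6536, sense −
mesh 6 [46T→48T]: running ratio 13685/156864, sense +
ω_out/ω_in = 13685/156864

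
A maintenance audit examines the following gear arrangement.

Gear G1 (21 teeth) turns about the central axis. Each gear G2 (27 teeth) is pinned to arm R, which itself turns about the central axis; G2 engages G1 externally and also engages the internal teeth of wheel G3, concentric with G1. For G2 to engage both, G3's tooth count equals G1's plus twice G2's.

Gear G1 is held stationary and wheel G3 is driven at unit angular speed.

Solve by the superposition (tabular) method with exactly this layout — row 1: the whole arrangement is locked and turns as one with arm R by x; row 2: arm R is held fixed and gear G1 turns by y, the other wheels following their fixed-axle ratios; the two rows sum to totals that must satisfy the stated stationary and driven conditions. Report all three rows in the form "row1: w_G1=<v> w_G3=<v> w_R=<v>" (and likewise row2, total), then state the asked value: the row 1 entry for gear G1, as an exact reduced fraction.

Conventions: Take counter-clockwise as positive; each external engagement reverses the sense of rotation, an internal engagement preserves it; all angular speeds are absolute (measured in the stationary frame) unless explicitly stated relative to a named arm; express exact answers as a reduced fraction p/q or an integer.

row1: w_G1=25/32 w_G3=25/32 w_R=25/32
row2: w_G1=-25/32 w_G3=7/32 w_R=0
total: w_G1=0 w_G3=1 w_R=25/32
asked value: 25/32

recognized (axles ride arm R): planetary set, 21/27/75 teeth
row 1 — lock + rotate with arm: ω_sun = ω_ring = ω_arm = x
row 2: sun turns y, ring = −(21/75)·y, arm 0
boundary: total ω_sun = x + y = 0 and total ω_ring = x − (21/75)·y = 1  ⇒  y = -25/32, x = 25/32
row 2 ring = −(21/75)·(-25/32) = 7/32
totals (row 1 + row 2): sun 25/32 + (-25/32) = 0, ring 25/32 + 7/32 = 1, arm 25/32 + 0 = 25/32
asked cell (row1, sun) = 25/32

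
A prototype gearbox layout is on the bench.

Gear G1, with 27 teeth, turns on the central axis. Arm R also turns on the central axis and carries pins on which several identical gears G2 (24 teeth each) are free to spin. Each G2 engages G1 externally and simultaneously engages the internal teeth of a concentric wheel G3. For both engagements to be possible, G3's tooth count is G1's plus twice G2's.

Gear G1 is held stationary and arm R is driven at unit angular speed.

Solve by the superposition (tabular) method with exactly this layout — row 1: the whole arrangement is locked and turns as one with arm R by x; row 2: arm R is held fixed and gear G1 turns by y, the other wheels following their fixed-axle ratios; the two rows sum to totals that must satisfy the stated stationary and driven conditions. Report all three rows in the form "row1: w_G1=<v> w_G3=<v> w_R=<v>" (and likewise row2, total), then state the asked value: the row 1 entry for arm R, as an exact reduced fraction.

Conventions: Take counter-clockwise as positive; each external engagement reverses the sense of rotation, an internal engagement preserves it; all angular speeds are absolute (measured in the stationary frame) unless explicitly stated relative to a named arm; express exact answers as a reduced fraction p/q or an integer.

class = planetary set [G3 = 27+2·24 = 75; Willis about the carrier]
row 1 — lock + rotate with arm: ω_sun = ω_ring = ω_arm = x
row 2 (arm held, sun turns y): ω_ring = −(27/75)·y, ω_arm = 0
boundary: total ω_sun = x + y = 0 and total ω_arm = x = 1  ⇒  y = -1, x = 1
row 2 ring = −(27/75)·(-1) = 9/25
totals (row 1 + row 2): sun 1 + (-1) = 0, ring 1 + 9/25 = 34/25, arm 1 + 0 = 1
asked cell (row1, arm) = 1

row1: w_G1=1 w_G3=1 w_R=1
row2: w_G1=-1 w_G3=9/25 w_R=0
total: w_G1=0 w_G3=34/25 w_R=1
asked value: 1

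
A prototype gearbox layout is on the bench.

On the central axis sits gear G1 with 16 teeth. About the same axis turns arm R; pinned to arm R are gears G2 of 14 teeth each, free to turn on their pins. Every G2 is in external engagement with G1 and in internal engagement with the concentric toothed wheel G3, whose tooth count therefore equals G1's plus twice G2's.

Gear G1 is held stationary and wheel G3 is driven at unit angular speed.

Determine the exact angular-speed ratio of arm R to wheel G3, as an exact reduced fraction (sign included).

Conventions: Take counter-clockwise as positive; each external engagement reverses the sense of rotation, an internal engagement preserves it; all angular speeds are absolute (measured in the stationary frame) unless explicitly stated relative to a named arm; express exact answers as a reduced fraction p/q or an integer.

11/15

planetary set (16T centre, 14T on arm, 44T internal) — Willis relation
ring teeth: 16 + 2·14 = 44
16(ω_sun−ω_arm) = −44(ω_ring−ω_arm),  ω_sun = 0, ω_ring = 1
16(0−ω_arm) = −44(1−ω_arm)  ⇒  60·ω_arm = 44  ⇒  ω_arm = 11/15
ω_out/ω_in = 11/15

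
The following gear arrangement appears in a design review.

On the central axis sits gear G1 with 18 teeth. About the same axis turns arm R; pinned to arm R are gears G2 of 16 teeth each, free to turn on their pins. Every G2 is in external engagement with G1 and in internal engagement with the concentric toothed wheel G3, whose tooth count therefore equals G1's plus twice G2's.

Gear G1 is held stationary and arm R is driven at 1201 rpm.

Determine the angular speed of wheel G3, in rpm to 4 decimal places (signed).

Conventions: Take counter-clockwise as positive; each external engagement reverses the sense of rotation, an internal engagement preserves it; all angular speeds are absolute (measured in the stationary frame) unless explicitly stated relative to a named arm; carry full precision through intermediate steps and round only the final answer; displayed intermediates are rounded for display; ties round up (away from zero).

+1633.3600 rpm

class = planetary set [G3 = 18+2·16 = 50; Willis about the carrier]
normalise by the input: solve with ω_arm = 1, then scale by 1201 rpm
ring teeth: 18 + 2·16 = 50
18(ω_sun−ω_arm) = −50(ω_ring−ω_arm),  ω_sun = 0, ω_arm = 1
ω_ring = 1 − (18/50)(0−1) = 34/25
scale: ω_ring = 34/25 × 1201 rpm = +1633.3600 rpm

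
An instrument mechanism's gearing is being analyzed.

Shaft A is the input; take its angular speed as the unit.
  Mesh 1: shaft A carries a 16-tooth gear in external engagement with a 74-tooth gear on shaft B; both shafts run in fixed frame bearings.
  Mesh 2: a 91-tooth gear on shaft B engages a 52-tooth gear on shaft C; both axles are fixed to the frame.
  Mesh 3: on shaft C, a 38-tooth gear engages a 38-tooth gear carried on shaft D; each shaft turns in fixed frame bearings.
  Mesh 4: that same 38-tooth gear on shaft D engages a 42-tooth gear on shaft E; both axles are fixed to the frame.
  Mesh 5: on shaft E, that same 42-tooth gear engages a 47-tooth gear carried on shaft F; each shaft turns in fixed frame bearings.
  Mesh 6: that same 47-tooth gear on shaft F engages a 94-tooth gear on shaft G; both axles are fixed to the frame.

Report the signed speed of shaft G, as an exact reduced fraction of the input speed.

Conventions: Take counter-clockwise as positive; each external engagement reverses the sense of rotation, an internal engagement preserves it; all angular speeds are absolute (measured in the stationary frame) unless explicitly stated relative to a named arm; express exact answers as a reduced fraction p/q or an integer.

6-mesh fixed-axis compound train (all bearings frame-fixed)
mesh 1 [16T→74T]: |ω|/ω_in = 1×16/74 = 8/37, sense flips to −
mesh 2 [91T→52T]: |ω|/ω_in = (8/37)×91/52 = 14/37, sense flips to +
mesh 3 [38T→38T]: |ω|/ω_in = (14/37)×38/38 = 14/37, sense flips to −
mesh 4 [38T→42T]: |ω|/ω_in = (14/37)×38/42 = 38/111, sense flips to +
mesh 5 [42T→47T]: |ω|/ω_in = (38/111)×42/47 = 532/1739, sense flips to −
mesh 6 [47T→94T]: |ω|/ω_in = (532/1739)×47/94 = 266/1739, sense flips to +
signed output speed (× input speed) = 266/1739

266/1739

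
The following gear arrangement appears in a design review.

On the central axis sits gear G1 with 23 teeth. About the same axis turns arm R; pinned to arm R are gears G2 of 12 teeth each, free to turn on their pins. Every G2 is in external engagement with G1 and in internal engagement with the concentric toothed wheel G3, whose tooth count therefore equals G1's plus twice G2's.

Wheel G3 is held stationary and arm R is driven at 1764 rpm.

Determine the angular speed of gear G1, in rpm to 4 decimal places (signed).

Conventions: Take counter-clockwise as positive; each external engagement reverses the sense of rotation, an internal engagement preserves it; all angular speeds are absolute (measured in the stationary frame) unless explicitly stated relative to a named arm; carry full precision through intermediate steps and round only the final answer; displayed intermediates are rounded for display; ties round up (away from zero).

+5368.6957 rpm

class = planetary set [G3 = 23+2·12 = 47; Willis about the carrier]
normalise by the input: solve with ω_arm = 1, then scale by 1764 rpm
ring teeth: 23 + 2·12 = 47
23(ω_sun−ω_arm) = −47(ω_ring−ω_arm),  ω_ring = 0, ω_arm = 1
ω_sun = 1 − (47/23)(0−1) = 70/23
scale: ω_sun = 70/23 × 1764 rpm = +5368.6957 rpm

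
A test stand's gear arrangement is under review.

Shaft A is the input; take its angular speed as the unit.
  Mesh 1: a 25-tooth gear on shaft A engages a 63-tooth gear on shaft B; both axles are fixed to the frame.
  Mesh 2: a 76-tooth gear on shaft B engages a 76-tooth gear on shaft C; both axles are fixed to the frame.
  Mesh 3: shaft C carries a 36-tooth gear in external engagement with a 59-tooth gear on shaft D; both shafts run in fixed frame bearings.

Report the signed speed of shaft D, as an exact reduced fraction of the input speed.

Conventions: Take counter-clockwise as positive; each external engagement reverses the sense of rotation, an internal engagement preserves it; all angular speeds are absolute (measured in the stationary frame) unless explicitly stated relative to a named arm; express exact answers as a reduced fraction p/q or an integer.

-100/413

3-mesh fixed-axis compound train (all bearings frame-fixed)
mesh 1 [25T→63T]: |ω|/ω_in = 1×25/63 = 25/63, sense flips to −
mesh 2 [76T→76T]: |ω|/ω_in = (25/63)×76/76 = 25/63, sense flips to +
mesh 3 [36T→59T]: |ω|/ω_in = (25/63)×36/59 = 100/413, sense flips to −
signed output speed (× input speed) = -100/413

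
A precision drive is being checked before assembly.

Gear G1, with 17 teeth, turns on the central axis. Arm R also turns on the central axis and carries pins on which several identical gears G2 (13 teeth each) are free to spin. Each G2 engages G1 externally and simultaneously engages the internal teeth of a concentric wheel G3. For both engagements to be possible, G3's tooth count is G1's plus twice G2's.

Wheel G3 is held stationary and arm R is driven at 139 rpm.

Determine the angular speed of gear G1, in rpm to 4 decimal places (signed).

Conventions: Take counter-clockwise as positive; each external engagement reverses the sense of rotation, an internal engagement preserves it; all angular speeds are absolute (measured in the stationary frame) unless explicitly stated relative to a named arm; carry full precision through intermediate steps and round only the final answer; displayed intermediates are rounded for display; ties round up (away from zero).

topology: planetary set — G1 17T / G2 13T / G3 43T, arm = carrier (Willis)
normalise by the input: solve with ω_arm = 1, then scale by 139 rpm
ring teeth: 17 + 2·13 = 43
17(ω_sun−ω_arm) = −43(ω_ring−ω_arm),  ω_ring = 0, ω_arm = 1
ω_sun = 1 − (43/17)(0−1) = 60/17
scale: ω_sun = 60/17 × 139 rpm = +490.5882 rpm

+490.5882 rpm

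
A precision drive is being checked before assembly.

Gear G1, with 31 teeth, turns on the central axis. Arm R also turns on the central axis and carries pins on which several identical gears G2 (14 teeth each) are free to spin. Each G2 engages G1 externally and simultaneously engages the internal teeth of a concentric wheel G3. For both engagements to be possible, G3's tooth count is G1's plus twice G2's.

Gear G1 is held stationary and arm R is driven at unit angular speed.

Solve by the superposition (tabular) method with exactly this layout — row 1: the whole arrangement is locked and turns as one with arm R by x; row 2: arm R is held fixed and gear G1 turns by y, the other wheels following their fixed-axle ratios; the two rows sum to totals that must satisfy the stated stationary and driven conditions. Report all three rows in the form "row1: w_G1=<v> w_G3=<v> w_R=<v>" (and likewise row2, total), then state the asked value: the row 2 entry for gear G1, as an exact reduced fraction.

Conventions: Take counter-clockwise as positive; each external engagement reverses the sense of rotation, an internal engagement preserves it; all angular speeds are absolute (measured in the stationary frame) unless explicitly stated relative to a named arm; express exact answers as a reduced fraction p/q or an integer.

row1: w_G1=1 w_G3=1 w_R=1
row2: w_G1=-1 w_G3=31/59 w_R=0
total: w_G1=0 w_G3=90/59 w_R=1
asked value: -1

planetary set (31T centre, 14T on arm, 59T internal) — Willis relation
row 1 (train locked, turned with arm): all members turn x
row 2: sun turns y, ring = −(31/59)·y, arm 0
boundary: total ω_sun = x + y = 0 and total ω_arm = x = 1  ⇒  y = -1, x = 1
row 2 ring = −(31/59)·(-1) = 31/59
totals (row 1 + row 2): sun 1 + (-1) = 0, ring 1 + 31/59 = 90/59, arm 1 + 0 = 1
asked cell (row2, sun) = -1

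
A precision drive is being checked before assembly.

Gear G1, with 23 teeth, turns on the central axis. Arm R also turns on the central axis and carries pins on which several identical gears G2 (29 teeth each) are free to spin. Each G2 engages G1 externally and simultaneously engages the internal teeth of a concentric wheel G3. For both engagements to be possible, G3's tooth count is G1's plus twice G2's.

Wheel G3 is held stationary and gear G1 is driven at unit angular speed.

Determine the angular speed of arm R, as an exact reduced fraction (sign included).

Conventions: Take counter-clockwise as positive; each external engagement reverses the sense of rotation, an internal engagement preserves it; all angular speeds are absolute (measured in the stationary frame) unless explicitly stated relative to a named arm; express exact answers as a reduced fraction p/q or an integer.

planetary set (23T centre, 29T on arm, 81T internal) — Willis relation
ring teeth: 23 + 2·29 = 81
23(ω_sun−ω_arm) = −81(ω_ring−ω_arm),  ω_ring = 0, ω_sun = 1
23(1−ω_arm) = −81(0−ω_arm)  ⇒  104·ω_arm = 23  ⇒  ω_arm = 23/104
exact speed ratio = 23/104

23/104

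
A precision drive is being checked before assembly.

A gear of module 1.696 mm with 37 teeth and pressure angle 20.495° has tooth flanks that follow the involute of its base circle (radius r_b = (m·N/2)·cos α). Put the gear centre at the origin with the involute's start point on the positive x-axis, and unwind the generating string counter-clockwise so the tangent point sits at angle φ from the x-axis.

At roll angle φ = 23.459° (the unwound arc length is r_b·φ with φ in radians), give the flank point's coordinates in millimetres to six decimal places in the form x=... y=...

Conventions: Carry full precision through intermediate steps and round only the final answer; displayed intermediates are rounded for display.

recognized (one wheel, involute flank): single-mesh tooth geometry, m = 1.696, N = 37
pitch radius r_p = m·N/2 = 1.696·37/2 = 31.376000
base radius r_b = r_p·cos α = 31.376000·cos 20.495° = 29.389985
roll angle φ = 23.459° = 0.40943679 rad
x = r_b·(cos φ + φ·sin φ) = 31.751147
y = r_b·(sin φ − φ·cos φ) = 0.661212

x=31.751147 y=0.661212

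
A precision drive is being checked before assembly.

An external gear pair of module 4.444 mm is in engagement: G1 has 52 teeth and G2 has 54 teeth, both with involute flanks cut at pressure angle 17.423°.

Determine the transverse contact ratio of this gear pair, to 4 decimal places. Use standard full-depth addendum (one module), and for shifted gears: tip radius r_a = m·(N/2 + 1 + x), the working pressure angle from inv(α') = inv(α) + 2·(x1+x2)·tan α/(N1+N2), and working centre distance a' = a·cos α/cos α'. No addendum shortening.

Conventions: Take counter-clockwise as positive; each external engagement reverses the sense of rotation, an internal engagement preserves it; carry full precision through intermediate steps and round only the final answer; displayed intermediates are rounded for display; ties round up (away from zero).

1.9216

topology: single-mesh involute geometry — m = 4.444, 52T/54T pair
base radii: r_b1 = 110.242865, r_b2 = 114.482976
tip radii: r_a1 = 119.988000, r_a2 = 124.432000
no profile shift: α' = α, a' = a
action lengths: √(r_a1²−r_b1²) = 47.366980, √(r_a2²−r_b2²) = 48.754189
base pitch p_b = π·m·cos α = 13.320699
CR = (47.366980 + 48.754189 − 235.532000·sin 17.42300°)/13.320699 = 1.921617
contact ratio ≈ 1.9216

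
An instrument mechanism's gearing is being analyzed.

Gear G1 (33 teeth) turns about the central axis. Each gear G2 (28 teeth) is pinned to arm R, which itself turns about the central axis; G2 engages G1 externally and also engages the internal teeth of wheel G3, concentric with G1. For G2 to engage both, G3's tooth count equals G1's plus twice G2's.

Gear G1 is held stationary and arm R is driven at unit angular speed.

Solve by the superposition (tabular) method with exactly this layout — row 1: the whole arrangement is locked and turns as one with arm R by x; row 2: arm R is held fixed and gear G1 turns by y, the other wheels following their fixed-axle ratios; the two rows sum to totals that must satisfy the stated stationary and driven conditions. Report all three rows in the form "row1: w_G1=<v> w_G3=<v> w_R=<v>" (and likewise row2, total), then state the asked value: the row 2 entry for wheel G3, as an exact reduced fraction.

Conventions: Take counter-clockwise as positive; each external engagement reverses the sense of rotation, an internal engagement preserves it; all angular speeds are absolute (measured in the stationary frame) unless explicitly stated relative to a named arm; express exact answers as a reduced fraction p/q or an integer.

row1: w_G1=1 w_G3=1 w_R=1
row2: w_G1=-1 w_G3=33/89 w_R=0
total: w_G1=0 w_G3=122/89 w_R=1
asked value: 33/89

recognized (axles ride arm R): planetary set, 33/28/89 teeth
row 1 (train locked, turned with arm): all members turn x
superposition row 2 [arm held]: sun y, ring −(33/89)·y, arm 0
boundary: total ω_sun = x + y = 0 and total ω_arm = x = 1  ⇒  y = -1, x = 1
row 2 ring = −(33/89)·(-1) = 33/89
totals (row 1 + row 2): sun 1 + (-1) = 0, ring 1 + 33/89 = 122/89, arm 1 + 0 = 1
asked cell (row2, ring) = 33/89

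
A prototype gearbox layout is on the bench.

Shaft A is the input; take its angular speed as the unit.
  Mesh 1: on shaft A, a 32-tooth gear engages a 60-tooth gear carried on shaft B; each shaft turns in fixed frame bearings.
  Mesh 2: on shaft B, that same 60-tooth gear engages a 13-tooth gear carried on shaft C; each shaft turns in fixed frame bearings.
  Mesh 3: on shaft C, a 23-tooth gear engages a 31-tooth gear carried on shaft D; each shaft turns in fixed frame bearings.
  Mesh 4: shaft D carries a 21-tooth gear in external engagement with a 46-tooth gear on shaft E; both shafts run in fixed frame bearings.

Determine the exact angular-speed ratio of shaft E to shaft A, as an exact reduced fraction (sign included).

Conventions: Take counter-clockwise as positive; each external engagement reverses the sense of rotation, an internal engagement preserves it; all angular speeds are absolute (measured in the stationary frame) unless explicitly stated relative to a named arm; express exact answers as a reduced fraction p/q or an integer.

class = fixed-axis compound train [4 meshes; 4 ratios multiply, 4 sense flips]
mesh 1 [32T→60T]: running ratio 8/15, sense −
mesh 2 [60T→13T]: running ratio 32/13, sense +
mesh 3 [23T→31T]: running ratio 736/403, sense −
mesh 4 [21T→46T]: running ratio 336/403, sense +
ω_out/ω_in = 336/403

336/403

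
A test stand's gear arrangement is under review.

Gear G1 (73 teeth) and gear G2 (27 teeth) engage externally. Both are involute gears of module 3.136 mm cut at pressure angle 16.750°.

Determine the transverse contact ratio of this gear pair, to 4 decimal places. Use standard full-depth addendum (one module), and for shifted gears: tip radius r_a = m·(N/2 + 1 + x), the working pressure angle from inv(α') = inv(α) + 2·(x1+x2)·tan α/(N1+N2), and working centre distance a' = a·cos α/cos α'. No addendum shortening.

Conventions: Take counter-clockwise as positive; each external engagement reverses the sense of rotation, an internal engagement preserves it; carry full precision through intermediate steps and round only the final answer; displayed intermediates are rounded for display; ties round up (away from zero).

single-mesh involute tooth geometry (73T engaging 27T at module 3.136)
base radii: r_b1 = 109.607448, r_b2 = 40.539741
tip radii: r_a1 = 117.600000, r_a2 = 45.472000
no profile shift: α' = α, a' = a
action lengths: √(r_a1²−r_b1²) = 42.614168, √(r_a2²−r_b2²) = 20.596897
base pitch p_b = π·m·cos α = 9.434026
CR = (42.614168 + 20.596897 − 156.800000·sin 16.75000°)/9.434026 = 1.910307
contact ratio ≈ 1.9103

1.9103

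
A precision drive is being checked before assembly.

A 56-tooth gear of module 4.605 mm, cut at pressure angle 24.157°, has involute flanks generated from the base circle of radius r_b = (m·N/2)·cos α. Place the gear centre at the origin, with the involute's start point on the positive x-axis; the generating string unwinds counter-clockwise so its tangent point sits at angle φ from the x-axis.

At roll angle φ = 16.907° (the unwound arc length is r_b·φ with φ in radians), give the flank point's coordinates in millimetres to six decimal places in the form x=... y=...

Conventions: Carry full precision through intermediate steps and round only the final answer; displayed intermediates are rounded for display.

recognized (one wheel, involute flank): single-mesh tooth geometry, m = 4.605, N = 56
pitch radius r_p = m·N/2 = 4.605·56/2 = 128.940000
base radius r_b = r_p·cos α = 128.940000·cos 24.157° = 117.648402
roll angle φ = 16.907° = 0.29508282 rad
x = r_b·(cos φ + φ·sin φ) = 122.659492
y = r_b·(sin φ − φ·cos φ) = 0.998873

x=122.659492 y=0.998873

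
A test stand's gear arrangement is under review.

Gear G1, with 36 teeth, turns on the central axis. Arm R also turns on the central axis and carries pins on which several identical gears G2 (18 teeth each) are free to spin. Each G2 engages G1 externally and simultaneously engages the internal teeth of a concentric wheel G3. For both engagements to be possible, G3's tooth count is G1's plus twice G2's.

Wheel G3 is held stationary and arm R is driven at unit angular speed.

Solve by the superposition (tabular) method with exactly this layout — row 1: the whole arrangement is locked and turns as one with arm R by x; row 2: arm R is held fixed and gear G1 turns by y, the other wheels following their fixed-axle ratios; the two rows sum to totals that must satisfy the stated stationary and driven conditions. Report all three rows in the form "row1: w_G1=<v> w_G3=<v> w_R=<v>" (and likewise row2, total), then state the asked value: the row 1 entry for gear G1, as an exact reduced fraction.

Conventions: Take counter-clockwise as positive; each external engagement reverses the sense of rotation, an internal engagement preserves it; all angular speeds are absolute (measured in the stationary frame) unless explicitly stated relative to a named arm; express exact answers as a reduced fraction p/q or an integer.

recognized (axles ride arm R): planetary set, 36/18/72 teeth
row 1 (train locked, turned with arm): all members turn x
row 2: sun turns y, ring = −(36/72)·y, arm 0
boundary: total ω_ring = x − (36/72)·y = 0 and total ω_arm = x = 1  ⇒  y = 2, x = 1
row 2 ring = −(36/72)·2 = -1
totals (row 1 + row 2): sun 1 + 2 = 3, ring 1 + (-1) = 0, arm 1 + 0 = 1
asked cell (row1, sun) = 1

row1: w_G1=1 w_G3=1 w_R=1
row2: w_G1=2 w_G3=-1 w_R=0
total: w_G1=3 w_G3=0 w_R=1
asked value: 1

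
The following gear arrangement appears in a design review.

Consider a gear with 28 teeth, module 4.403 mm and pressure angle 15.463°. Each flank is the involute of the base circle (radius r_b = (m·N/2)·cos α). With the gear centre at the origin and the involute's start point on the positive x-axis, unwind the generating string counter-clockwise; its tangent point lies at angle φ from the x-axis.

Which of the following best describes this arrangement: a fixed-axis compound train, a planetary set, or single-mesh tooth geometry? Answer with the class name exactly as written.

topology: single-mesh involute geometry — m = 4.403, N = 28
classification: single-mesh tooth geometry

single-mesh tooth geometry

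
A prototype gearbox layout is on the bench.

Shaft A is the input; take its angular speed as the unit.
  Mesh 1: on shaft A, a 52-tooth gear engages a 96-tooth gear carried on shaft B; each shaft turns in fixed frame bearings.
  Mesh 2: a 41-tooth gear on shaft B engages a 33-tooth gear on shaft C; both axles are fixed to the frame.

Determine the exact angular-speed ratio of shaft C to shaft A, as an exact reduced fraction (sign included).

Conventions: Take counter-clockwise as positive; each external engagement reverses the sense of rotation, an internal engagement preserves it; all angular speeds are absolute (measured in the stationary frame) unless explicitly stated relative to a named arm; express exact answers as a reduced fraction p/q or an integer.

533/792

class = fixed-axis compound train [2 meshes; 2 ratios multiply, 2 sense flips]
mesh 1 [52T→96T]: running ratio 13/24, sense −
mesh 2 [41T→33T]: running ratio 533/792, sense +
ω_out/ω_in = 533/792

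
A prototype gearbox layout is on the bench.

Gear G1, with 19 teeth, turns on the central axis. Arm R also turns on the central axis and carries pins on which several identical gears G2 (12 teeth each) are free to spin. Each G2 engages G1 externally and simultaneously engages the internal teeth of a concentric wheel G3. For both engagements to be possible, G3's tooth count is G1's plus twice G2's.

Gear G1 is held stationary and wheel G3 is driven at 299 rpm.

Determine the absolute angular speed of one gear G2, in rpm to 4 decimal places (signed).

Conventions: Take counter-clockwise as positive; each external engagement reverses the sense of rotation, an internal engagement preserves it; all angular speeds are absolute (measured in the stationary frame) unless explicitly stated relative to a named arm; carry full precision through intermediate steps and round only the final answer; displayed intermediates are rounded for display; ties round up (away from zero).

+535.7083 rpm

topology: planetary set — G1 19T / G2 12T / G3 43T, arm = carrier (Willis)
normalise by the input: solve with ω_ring = 1, then scale by 299 rpm
ring teeth: 19 + 2·12 = 43
19(ω_sun−ω_arm) = −43(ω_ring−ω_arm),  ω_sun = 0, ω_ring = 1
19(0−ω_arm) = −43(1−ω_arm)  ⇒  62·ω_arm = 43  ⇒  ω_arm = 43/62
sun–planet mesh: 19·(0−43/62) = −12·(ω_p−ω_arm)  ⇒  ω_p−ω_arm = 817/744
ω_p = 43/62 + 817/744 = 43/24
scale: ω_p = 43/24 × 299 rpm = +535.7083 rpm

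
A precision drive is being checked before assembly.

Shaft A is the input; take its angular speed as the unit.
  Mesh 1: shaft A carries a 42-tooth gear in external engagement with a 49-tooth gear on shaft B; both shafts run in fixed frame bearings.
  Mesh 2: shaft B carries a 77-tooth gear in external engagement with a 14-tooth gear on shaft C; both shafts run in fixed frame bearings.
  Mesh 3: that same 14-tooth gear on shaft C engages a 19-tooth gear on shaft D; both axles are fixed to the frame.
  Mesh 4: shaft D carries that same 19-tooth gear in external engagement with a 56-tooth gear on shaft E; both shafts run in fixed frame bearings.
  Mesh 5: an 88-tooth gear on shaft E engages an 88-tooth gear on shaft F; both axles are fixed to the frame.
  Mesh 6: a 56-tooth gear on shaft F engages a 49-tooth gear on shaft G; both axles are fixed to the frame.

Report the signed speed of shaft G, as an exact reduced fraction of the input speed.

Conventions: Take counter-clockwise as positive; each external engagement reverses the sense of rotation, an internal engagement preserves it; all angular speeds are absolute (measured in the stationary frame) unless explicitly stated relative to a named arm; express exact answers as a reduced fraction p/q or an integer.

66/49

6-mesh fixed-axis compound train (all bearings frame-fixed)
mesh 1 [42T→49T]: |ω|/ω_in = 1×42/49 = 6/7, sense flips to −
mesh 2 [77T→14T]: |ω|/ω_in = (6/7)×77/14 = 33/7, sense flips to +
mesh 3 [14T→19T]: |ω|/ω_in = (33/7)×14/19 = 66/19, sense flips to −
mesh 4 [19T→56T]: |ω|/ω_in = (66/19)×19/56 = 33/28, sense flips to +
mesh 5 [88T→88T]: |ω|/ω_in = (33/28)×88/88 = 33/28, sense flips to −
mesh 6 [56T→49T]: |ω|/ω_in = (33/28)×56/49 = 66/49, sense flips to +
signed output speed (× input speed) = 66/49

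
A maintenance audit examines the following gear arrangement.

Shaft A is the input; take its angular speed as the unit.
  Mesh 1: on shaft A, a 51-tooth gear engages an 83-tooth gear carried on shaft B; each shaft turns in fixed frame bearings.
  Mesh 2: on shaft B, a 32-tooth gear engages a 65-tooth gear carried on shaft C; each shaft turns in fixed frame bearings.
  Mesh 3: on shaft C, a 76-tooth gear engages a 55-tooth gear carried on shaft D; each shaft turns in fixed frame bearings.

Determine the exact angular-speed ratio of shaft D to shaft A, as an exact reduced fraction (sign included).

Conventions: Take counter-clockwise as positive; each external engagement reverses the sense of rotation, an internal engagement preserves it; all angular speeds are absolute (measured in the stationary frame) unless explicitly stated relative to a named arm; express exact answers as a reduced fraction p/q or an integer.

class = fixed-axis compound train [3 meshes; 3 ratios multiply, 3 sense flips]
mesh 1 [51T→83T]: running ratio 51/83, sense −
mesh 2 [32T→65T]: running ratio 1632/5395, sense +
mesh 3 [76T→55T]: running ratio 124032/296725, sense −
ω_out/ω_in = -124032/296725

-124032/296725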